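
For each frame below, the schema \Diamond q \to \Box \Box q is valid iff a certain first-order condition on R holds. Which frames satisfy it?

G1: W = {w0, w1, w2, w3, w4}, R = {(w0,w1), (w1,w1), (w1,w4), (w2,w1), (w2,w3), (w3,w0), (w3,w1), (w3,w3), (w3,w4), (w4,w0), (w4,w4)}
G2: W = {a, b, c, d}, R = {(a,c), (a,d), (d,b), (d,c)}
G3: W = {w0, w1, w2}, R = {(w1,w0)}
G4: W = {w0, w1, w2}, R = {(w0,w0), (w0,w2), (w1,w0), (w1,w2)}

This is the axiom for a generalized confluence (Geach) condition; its first-order frame correspondent is \forall x \forall y \forall z ((xRy \wedge x R^2 z) \to \exists w (y = w \wedge z = w)).
G1: fails — w0Rw1, w0R²w4 but w1 ≠ w4.
G2: fails — aRc, aR²b but c ≠ b.
G3: condition met.
G4: fails — w0Rw0, w0R²w2 but w0 ≠ w2.
Valid on: G3.

G3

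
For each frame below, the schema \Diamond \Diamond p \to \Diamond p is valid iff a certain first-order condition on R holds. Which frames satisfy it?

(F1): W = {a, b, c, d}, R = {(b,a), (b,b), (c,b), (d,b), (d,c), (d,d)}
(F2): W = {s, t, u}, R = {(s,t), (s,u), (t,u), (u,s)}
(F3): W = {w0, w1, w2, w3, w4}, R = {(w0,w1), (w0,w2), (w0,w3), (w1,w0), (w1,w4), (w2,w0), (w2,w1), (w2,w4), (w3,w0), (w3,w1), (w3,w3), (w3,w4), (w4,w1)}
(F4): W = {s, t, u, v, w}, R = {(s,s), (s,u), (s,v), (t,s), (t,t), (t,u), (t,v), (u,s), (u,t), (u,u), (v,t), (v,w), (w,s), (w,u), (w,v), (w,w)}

The schema corresponds to transitivity: \forall x \forall y \forall z (Rxy \wedge Ryz \to Rxz).
(F1): fails — Rcb and Rba but not Rca.
(F2): fails — Rsu and Rus but not Rss.
(F3): fails — Rw1w0 and Rw0w1 but not Rw1w1.
(F4): fails — Rtv and Rvw but not Rtw.
Valid on no frame.

none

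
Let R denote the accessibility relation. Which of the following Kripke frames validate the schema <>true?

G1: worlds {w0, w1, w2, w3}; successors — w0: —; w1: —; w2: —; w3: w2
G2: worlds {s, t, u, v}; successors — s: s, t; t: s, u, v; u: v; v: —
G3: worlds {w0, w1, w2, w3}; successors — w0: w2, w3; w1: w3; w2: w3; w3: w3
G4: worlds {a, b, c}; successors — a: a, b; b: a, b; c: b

The schema corresponds to seriality: forall x exists y Rxy.
G1: fails — world w0 has no successor.
G2: fails — world v has no successor.
G3: satisfies the condition.
G4: satisfies the condition.
Valid on: G3, G4.

G3, G4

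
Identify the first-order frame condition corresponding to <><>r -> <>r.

This is a form of the 4 axiom.
Its frame correspondent is transitivity — forall x forall y forall z (Rxy & Ryz -> Rxz).

Transitivity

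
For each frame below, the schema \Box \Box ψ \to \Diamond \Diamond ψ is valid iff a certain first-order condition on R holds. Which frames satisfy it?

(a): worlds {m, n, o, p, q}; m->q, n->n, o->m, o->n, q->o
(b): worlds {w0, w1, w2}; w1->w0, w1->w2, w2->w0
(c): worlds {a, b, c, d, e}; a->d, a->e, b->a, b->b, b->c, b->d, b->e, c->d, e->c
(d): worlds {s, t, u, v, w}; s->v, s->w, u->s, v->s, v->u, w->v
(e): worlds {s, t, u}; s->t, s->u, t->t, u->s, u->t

(e)

This is the axiom for a generalized confluence (Geach) condition; its first-order frame correspondent is \forall x \exists w (x R^2 w \wedge x R^2 w).
(a): fails — at p but no w with pR²w and pR²w.
(b): fails — at w0 but no w with w0R²w and w0R²w.
(c): fails — at c but no w with cR²w and cR²w.
(d): fails — at t but no w* with tR²w* and tR²w*.
(e): satisfies the condition.
Valid on: (e).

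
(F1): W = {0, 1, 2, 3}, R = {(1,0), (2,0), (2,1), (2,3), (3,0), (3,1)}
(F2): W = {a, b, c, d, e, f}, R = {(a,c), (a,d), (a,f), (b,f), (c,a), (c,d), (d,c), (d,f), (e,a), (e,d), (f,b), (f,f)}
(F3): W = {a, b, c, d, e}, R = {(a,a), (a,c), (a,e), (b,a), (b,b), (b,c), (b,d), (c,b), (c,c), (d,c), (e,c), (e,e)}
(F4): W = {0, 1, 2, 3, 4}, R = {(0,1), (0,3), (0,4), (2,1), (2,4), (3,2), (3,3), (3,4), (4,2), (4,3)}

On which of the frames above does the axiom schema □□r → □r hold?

This is the axiom for density; its first-order frame correspondent is ∀x ∀y (Rxy → ∃z (Rxz ∧ Rzy)).
(F1): fails — R10 but no z with R1z and Rz0.
(F2): fails — Rdc but no z with Rdz and Rzc.
(F3): satisfies the condition.
(F4): fails — R01 but no z with R0z and Rz1.
Valid on: (F3).

(F3)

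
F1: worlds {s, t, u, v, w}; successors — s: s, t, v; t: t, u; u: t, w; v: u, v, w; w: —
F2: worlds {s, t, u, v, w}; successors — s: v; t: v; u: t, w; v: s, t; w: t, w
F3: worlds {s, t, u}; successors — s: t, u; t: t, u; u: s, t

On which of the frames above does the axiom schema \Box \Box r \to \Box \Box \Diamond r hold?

F3

The schema corresponds to a generalized confluence (Geach) condition: \forall x \forall z (x R^2 z \to \exists w (x R^2 w \wedge zRw)).
F1: fails — sR²w but no w* with sR²w* and wRw*.
F2: fails — sR²s but no w* with sR²w* and sRw*.
F3: ✓.
Valid on: F3.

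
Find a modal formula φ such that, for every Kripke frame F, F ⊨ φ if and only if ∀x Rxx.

□ψ → ψ

A defining formula is □ψ → ψ (the T axiom).
Suppose □ψ→ψ is valid. At any x set V(ψ)={w : Rxw}. Then □ψ holds at x, so ψ holds at x, i.e. Rxx.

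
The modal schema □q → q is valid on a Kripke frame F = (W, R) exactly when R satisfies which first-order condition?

This is the T axiom.
It corresponds to reflexivity: ∀x Rxx.

reflexivity: ∀x Rxx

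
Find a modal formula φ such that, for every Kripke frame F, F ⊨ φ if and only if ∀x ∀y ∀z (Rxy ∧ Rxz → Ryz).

◇q → □◇q

The condition is the Euclidean property. The 5 schema ◇q → □◇q defines it.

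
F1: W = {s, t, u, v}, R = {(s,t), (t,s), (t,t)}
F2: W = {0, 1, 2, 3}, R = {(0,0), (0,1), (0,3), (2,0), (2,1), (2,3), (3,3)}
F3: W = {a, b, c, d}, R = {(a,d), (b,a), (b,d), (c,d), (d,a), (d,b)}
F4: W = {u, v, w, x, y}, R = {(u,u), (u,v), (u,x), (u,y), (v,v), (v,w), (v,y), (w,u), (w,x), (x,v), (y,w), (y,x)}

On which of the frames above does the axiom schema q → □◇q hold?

The schema corresponds to symmetry: ∀x ∀y (Rxy → Ryx).
F1: ✓.
F2: fails — R01 but not R10.
F3: fails — Rcd but not Rdc.
F4: fails — Ruv but not Rvu.
Valid on: F1.

F1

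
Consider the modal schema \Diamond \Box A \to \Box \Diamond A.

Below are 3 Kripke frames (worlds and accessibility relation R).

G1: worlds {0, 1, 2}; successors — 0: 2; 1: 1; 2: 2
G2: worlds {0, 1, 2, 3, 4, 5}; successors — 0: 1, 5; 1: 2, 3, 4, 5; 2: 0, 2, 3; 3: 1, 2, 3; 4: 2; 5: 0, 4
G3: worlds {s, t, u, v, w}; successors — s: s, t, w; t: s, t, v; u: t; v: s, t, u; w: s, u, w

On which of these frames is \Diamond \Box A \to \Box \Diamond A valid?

G1

The schema corresponds to convergence: \forall x \forall y \forall z (Rxy \wedge Rxz \to \exists w (Ryw \wedge Rzw)).
G1: holds.
G2: fails — R14 and R15 but 4 and 5 have no common successor.
G3: fails — Rww and Rwu but w and u have no common successor.
Valid on: G1.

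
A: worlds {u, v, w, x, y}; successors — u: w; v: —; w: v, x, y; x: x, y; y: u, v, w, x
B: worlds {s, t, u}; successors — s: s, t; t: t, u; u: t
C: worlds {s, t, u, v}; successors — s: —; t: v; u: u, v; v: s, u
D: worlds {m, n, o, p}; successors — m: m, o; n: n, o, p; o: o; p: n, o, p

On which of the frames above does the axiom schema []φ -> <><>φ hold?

Frame correspondent (Sahlqvist): forall x exists w (xRw & x R^2 w) — i.e. a generalized confluence (Geach) condition.
A: fails — at u but no t with uRt and uR²t.
B: holds.
C: fails — at s but no w with sRw and sR²w.
D: holds.
Valid on: B, D.

B, D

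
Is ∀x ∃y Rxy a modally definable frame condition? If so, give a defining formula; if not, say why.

Yes — defined by □q → ◇q

The condition is seriality. A defining modal formula is □q → ◇q.
Suppose □q→◇q is valid. At any x set V(q)=W. Then □q at x, so ◇q at x, so x has a successor.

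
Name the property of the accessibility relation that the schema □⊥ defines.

□⊥ is valid iff no world has any successor (otherwise □⊥ fails at any world with one).

Emptiness of R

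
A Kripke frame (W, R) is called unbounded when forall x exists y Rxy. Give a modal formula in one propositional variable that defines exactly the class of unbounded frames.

A defining formula is □p → ◇p (the D axiom).

□p → ◇p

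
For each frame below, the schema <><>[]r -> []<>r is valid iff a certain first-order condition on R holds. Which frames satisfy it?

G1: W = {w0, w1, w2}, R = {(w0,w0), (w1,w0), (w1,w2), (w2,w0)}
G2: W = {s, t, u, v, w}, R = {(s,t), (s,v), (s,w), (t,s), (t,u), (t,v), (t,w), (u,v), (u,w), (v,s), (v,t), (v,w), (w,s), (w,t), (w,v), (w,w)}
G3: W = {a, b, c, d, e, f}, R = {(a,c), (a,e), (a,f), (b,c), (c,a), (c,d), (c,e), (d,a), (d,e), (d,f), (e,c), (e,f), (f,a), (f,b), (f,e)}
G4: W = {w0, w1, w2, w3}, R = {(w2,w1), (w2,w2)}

The schema corresponds to a generalized confluence (Geach) condition: forall x forall y forall z ((x R^2 y & xRz) -> exists w (yRw & zRw)).
G1: condition met.
G2: condition met.
G3: fails — aR²b, aRc but no w with bRw and cRw.
G4: fails — w2R²w1, w2Rw1 but no w with w1Rw and w1Rw.

G1, G2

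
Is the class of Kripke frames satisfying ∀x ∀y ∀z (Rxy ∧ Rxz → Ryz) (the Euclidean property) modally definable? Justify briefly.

This is a Sahlqvist condition; the 5 axiom ◇q → □◇q defines it.
Suppose ◇q→□◇q is valid. Take Rxy, Rxz and set V(q)={y}. Then ◇q at x, so □◇q at x, so ◇q at z, so some w with Rzw has q; w=y, i.e. Rzy. By symmetry of the argument, Ryz.

Yes — defined by ◇q → □◇q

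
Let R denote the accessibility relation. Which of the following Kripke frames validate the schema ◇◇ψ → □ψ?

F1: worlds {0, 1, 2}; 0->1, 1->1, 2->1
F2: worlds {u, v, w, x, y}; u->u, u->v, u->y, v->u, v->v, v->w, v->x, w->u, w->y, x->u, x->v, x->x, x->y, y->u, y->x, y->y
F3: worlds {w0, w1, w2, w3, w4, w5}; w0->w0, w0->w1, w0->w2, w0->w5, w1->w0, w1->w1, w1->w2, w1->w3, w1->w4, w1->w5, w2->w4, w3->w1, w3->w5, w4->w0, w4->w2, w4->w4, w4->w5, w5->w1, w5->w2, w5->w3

F1

The schema corresponds to a generalized confluence (Geach) condition: ∀x ∀y ∀z ((xR²y ∧ xRz) → ∃w (y = w ∧ z = w)).
F1: satisfies the condition.
F2: fails — uR²u, uRv but u ≠ v.
F3: fails — w0R²w0, w0Rw1 but w0 ≠ w1.
Valid on: F1.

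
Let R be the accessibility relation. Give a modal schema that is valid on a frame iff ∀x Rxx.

□p → p

The condition is reflexivity. The T schema □p → p defines it.
Suppose □p→p is valid. At any x set V(p)={w : Rxw}. Then □p holds at x, so p holds at x, i.e. Rxx.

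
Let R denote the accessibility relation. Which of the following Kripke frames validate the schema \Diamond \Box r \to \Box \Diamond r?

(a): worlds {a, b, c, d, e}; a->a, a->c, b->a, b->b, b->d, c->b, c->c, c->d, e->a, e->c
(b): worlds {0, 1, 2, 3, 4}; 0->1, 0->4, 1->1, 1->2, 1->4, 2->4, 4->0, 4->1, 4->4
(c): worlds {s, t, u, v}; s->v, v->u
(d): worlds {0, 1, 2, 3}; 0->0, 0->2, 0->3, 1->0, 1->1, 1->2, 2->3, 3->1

(b)

Frame correspondent (Sahlqvist): \forall x \forall y \forall z (Rxy \wedge Rxz \to \exists w (Ryw \wedge Rzw)) — i.e. convergence.
(a): fails — Rbb and Rbd but b and d have no common successor.
(b): holds.
(c): fails — Rvu and Rvu but u and u have no common successor.
(d): fails — R00 and R03 but 0 and 3 have no common successor.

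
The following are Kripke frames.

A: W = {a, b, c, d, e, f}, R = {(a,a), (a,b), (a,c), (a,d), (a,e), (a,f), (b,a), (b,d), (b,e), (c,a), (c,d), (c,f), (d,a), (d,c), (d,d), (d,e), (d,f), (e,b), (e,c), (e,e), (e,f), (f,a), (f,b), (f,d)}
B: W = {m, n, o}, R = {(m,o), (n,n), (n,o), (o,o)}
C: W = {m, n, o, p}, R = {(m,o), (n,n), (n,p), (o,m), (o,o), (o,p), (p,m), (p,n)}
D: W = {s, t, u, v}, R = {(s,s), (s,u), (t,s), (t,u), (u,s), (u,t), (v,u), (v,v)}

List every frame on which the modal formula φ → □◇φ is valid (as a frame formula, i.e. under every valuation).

The schema corresponds to symmetry: ∀x ∀y (Rxy → Ryx).
A: fails — Rae but not Rea.
B: fails — Rno but not Ron.
C: fails — Rop but not Rpo.
D: fails — Rvu but not Ruv.

none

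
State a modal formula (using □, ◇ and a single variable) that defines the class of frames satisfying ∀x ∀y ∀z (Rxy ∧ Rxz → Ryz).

This is the Euclidean property; the standard corresponding axiom is 5: ◇s → □◇s.
Suppose ◇s→□◇s is valid. Take Rxy, Rxz and set V(s)={y}. Then ◇s at x, so □◇s at x, so ◇s at z, so some w with Rzw has s; w=y, i.e. Rzy. By symmetry of the argument, Ryz.

◇s → □◇s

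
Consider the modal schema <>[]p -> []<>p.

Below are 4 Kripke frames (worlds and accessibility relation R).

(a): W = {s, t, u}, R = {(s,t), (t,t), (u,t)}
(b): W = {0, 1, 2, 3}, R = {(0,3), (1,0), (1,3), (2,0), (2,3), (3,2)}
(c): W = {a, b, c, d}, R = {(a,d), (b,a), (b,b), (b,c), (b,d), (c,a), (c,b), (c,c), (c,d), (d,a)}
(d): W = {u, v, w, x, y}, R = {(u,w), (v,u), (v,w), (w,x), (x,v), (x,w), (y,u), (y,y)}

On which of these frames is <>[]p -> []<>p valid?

(a)

The schema corresponds to convergence: forall x forall y forall z (Rxy & Rxz -> exists w (Ryw & Rzw)).
(a): satisfies the condition.
(b): fails — R10 and R13 but 0 and 3 have no common successor.
(c): fails — Rba and Rbd but a and d have no common successor.
(d): fails — Rvw and Rvu but w and u have no common successor.
Valid on: (a).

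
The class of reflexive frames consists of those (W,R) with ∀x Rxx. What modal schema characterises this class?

□ψ → ψ

The condition is reflexivity. The T schema □ψ → ψ defines it.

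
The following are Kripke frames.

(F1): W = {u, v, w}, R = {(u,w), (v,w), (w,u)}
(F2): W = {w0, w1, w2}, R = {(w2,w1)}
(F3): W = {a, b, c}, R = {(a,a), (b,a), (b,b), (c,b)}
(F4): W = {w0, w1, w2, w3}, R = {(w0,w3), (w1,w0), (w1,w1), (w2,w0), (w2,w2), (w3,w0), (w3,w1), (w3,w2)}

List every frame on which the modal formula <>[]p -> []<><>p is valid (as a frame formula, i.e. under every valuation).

This is the axiom for a generalized confluence (Geach) condition; its first-order frame correspondent is forall x forall y forall z ((xRy & xRz) -> exists w (yRw & z R^2 w)).
(F1): fails — uRw, uRw but no t with wRt and wR²t.
(F2): fails — w2Rw1, w2Rw1 but no w with w1Rw and w1R²w.
(F3): condition met.
(F4): fails — w1Rw0, w1Rw0 but no w with w0Rw and w0R²w.

(F3)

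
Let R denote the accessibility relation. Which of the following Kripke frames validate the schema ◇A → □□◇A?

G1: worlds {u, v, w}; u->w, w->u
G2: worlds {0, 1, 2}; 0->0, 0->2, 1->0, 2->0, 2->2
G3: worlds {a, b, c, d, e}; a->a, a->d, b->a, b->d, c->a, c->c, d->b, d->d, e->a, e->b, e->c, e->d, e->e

G1, G2

The schema corresponds to a generalized confluence (Geach) condition: ∀x ∀y ∀z ((xRy ∧ xR²z) → ∃w (y = w ∧ zRw)).
G1: condition met.
G2: condition met.
G3: fails — aRa, aR²d but no w with a=w and dRw.
Valid on: G1, G2.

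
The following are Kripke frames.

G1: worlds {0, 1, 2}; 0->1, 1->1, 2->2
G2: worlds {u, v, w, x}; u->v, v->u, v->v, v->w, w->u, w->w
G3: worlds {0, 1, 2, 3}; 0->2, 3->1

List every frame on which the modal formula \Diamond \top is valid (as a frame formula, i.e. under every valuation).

G1

The schema corresponds to seriality: \forall x \exists y Rxy.
G1: satisfies the condition.
G2: fails — world x has no successor.
G3: fails — world 1 has no successor.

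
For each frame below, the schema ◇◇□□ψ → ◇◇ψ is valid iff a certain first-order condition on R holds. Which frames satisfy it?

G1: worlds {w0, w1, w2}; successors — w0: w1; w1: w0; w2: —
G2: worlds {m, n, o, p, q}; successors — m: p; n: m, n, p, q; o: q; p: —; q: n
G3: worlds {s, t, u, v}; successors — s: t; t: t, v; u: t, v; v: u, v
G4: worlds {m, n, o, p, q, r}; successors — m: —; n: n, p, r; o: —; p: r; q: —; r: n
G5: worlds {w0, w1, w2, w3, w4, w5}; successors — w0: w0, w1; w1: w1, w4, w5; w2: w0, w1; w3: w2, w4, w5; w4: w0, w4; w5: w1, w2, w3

G1, G3, G4, G5

The schema corresponds to a generalized confluence (Geach) condition: ∀x ∀y (xR²y → ∃w (yR²w ∧ xR²w)).
G1: condition met.
G2: fails — nR²m but no w with mR²w and nR²w.
G3: condition met.
G4: condition met.
G5: condition met.
Valid on: G1, G3, G4, G5.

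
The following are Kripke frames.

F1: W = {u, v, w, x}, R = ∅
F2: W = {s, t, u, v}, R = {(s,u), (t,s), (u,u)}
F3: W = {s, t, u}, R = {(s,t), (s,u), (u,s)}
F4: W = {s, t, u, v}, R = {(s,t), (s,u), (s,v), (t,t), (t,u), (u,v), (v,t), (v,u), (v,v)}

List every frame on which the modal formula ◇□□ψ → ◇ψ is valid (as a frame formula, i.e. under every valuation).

Frame correspondent (Sahlqvist): ∀x ∀y (xRy → ∃w (yR²w ∧ xRw)) — i.e. a generalized confluence (Geach) condition.
F1: ✓.
F2: fails — tRs but no w with sR²w and tRw.
F3: fails — sRt but no w with tR²w and sRw.
F4: ✓.
Valid on: F1, F4.

F1, F4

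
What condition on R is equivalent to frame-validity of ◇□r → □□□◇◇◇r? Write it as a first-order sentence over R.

∀x ∀y ∀z ((xRy ∧ xR³z) → ∃w (yRw ∧ zR³w))

This is a Sahlqvist (Geach-type) schema ◇^1□^1r → □^3◇^3r.
First-order correspondent: ∀x ∀y ∀z ((xRy ∧ xR³z) → ∃w (yRw ∧ zR³w)).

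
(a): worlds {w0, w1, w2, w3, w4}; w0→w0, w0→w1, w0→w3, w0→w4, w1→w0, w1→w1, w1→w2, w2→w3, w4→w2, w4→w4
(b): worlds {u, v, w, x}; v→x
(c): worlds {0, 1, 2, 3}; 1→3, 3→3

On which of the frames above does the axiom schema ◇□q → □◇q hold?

(c)

This is the axiom for convergence; its first-order frame correspondent is ∀x ∀y ∀z (Rxy ∧ Rxz → ∃w (Ryw ∧ Rzw)).
(a): fails — Rw0w4 and Rw0w3 but w4 and w3 have no common successor.
(b): fails — Rvx and Rvx but x and x have no common successor.
(c): holds.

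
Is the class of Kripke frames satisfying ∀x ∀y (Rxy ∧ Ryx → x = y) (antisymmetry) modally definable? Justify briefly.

If a class were modally definable it would be closed under surjective bounded morphisms (Goldblatt–Thomason).
The 8-cycle (worlds a,b,c,d,e,f,g,h with a→b→c→d→e→f→g→h→a) is antisymmetric. Sending even-indexed worlds to s and odd-indexed worlds to t is a surjective bounded morphism onto the two-world frame with s↔t, which is not antisymmetric.
So the class is not modally definable.

Not definable by any modal formula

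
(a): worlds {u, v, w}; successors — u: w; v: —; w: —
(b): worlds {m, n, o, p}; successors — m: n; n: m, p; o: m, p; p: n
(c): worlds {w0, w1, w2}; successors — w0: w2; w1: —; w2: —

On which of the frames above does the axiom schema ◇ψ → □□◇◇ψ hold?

Frame correspondent (Sahlqvist): ∀x ∀y ∀z ((xRy ∧ xR²z) → ∃w (y = w ∧ zR²w)) — i.e. a generalized confluence (Geach) condition.
(a): satisfies the condition.
(b): fails — mRn, mR²m but no w with n=w and mR²w.
(c): satisfies the condition.
Valid on: (a), (c).

(a), (c)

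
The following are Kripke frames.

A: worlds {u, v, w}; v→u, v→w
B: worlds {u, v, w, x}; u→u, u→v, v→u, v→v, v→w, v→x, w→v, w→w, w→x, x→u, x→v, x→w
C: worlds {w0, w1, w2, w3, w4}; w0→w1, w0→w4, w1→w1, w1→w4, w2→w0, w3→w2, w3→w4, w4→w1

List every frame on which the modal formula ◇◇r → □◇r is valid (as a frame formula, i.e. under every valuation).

A

Frame correspondent (Sahlqvist): ∀x ∀y ∀z ((xR²y ∧ xRz) → ∃w (y = w ∧ zRw)) — i.e. a generalized confluence (Geach) condition.
A: holds.
B: fails — uR²w, uRu but no t with w=t and uRt.
C: fails — w0R²w4, w0Rw4 but no w with w4=w and w4Rw.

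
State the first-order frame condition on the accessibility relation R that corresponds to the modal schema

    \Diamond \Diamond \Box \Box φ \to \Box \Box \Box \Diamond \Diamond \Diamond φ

This is a Sahlqvist (Geach-type) schema ◇^2□^2φ → □^3◇^3φ.
First-order correspondent: \forall x \forall y \forall z ((x R^2 y \wedge x R^3 z) \to \exists w (y R^2 w \wedge z R^3 w)).

\forall x \forall y \forall z ((x R^2 y \wedge x R^3 z) \to \exists w (y R^2 w \wedge z R^3 w))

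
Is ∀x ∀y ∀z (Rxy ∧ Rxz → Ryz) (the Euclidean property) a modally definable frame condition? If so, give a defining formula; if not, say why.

The condition is the Euclidean property. A defining modal formula is ◇p → □◇p.

Yes — defined by ◇p → □◇p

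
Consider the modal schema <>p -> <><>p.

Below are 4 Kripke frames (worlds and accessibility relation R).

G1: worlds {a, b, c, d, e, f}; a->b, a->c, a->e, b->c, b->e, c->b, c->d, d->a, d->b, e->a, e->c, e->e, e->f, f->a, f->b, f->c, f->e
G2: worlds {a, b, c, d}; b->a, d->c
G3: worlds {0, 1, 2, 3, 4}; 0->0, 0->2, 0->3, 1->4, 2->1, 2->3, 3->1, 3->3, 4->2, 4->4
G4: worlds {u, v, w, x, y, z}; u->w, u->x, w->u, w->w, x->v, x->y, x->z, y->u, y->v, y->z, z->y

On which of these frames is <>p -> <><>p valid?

G3

Frame correspondent (Sahlqvist): forall x forall y (xRy -> exists w (y = w & x R^2 w)) — i.e. a generalized confluence (Geach) condition.
G1: fails — cRd but no w with d=w and cR²w.
G2: fails — bRa but no w with a=w and bR²w.
G3: holds.
G4: fails — uRx but no t with x=t and uR²t.
Valid on: G3.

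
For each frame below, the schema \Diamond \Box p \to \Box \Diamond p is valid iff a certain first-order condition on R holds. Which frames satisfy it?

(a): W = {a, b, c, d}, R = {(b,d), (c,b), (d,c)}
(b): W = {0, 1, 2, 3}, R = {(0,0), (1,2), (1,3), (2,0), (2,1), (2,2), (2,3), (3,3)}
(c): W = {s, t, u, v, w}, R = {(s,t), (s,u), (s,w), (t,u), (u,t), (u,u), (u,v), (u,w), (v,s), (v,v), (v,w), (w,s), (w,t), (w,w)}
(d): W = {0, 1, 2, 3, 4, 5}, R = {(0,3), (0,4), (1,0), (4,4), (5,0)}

The schema corresponds to convergence: \forall x \forall y \forall z (Rxy \wedge Rxz \to \exists w (Ryw \wedge Rzw)).
(a): satisfies the condition.
(b): fails — R23 and R20 but 3 and 0 have no common successor.
(c): fails — Rsw and Rst but w and t have no common successor.
(d): fails — R04 and R03 but 4 and 3 have no common successor.

(a)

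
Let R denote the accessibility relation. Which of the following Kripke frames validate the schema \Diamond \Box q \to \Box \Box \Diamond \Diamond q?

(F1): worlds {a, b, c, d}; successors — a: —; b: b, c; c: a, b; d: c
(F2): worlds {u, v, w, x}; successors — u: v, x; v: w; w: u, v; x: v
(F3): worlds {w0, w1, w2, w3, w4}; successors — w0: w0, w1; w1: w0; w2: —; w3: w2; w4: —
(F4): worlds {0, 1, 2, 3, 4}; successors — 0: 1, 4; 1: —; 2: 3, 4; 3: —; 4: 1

The schema corresponds to a generalized confluence (Geach) condition: \forall x \forall y \forall z ((xRy \wedge x R^2 z) \to \exists w (yRw \wedge z R^2 w)).
(F1): fails — bRb, bR²a but no w with bRw and aR²w.
(F2): fails — uRv, uR²v but no t with vRt and vR²t.
(F3): satisfies the condition.
(F4): fails — 0R1, 0R²1 but no w with 1Rw and 1R²w.
Valid on: (F3).

(F3)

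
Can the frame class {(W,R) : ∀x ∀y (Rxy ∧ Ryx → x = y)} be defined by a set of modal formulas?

Not modally definable

If a class were modally definable it would be closed under surjective bounded morphisms (Goldblatt–Thomason).
The 4-cycle (worlds 0,1,2,3 with 0→1→2→3→0) is antisymmetric. Sending even-indexed worlds to • and odd-indexed worlds to ∘ is a surjective bounded morphism onto the two-world frame with •↔∘, which is not antisymmetric.
Hence antisymmetry is not modally definable.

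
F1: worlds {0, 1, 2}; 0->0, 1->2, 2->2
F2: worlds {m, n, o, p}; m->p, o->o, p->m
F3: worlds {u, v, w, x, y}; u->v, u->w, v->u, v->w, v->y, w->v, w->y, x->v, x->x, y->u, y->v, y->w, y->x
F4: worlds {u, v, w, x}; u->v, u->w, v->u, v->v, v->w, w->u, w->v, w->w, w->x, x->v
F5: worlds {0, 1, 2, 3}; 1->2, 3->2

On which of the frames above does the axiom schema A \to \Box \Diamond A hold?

F2

This is the axiom for symmetry; its first-order frame correspondent is \forall x \forall y (Rxy \to Ryx).
F1: fails — R12 but not R21.
F2: condition met.
F3: fails — Ryx but not Rxy.
F4: fails — Rwx but not Rxw.
F5: fails — R12 but not R21.
Valid on: F2.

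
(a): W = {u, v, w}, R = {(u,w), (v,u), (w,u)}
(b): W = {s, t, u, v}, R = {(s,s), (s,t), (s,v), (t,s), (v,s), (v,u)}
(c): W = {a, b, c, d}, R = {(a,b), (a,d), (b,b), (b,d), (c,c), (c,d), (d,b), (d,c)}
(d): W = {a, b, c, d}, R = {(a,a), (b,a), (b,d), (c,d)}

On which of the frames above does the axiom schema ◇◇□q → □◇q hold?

This is the axiom for a generalized confluence (Geach) condition; its first-order frame correspondent is ∀x ∀y ∀z ((xR²y ∧ xRz) → ∃w (yRw ∧ zRw)).
(a): fails — uR²u, uRw but no t with uRt and wRt.
(b): fails — sR²u, sRs but no w with uRw and sRw.
(c): holds.
(d): fails — bR²a, bRd but no w with aRw and dRw.

(c)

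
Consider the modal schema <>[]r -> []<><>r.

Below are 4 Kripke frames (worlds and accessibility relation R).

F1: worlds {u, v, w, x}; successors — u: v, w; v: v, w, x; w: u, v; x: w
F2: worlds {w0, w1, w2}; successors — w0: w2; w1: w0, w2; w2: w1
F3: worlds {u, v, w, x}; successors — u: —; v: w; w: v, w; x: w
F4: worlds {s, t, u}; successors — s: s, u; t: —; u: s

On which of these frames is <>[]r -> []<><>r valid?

F3, F4

This is the axiom for a generalized confluence (Geach) condition; its first-order frame correspondent is forall x forall y forall z ((xRy & xRz) -> exists w (yRw & z R^2 w)).
F1: fails — vRx, vRx but no t with xRt and xR²t.
F2: fails — w0Rw2, w0Rw2 but no w with w2Rw and w2R²w.
F3: satisfies the condition.
F4: satisfies the condition.
Valid on: F3, F4.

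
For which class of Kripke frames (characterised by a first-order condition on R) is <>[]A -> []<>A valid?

Suppose ◇□A→□◇A is valid. Take Rxy, Rxz and set V(A)={w : Ryw}. Then □A at y so ◇□A at x, so □◇A at x, so ◇A at z, giving w with Rzw and Ryw.
The converse is a direct semantic check.
So the correspondent is convergence.

Convergence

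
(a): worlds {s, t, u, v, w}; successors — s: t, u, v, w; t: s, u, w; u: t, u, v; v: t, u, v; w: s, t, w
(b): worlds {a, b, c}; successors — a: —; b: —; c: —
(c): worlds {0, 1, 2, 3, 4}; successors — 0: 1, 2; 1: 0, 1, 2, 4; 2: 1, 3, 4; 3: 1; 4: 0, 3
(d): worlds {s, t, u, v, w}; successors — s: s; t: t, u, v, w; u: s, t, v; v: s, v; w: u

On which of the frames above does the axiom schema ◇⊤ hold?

(a), (c), (d)

This is the axiom for seriality; its first-order frame correspondent is ∀x ∃y Rxy.
(a): holds.
(b): fails — world a has no successor.
(c): holds.
(d): holds.
Valid on: (a), (c), (d).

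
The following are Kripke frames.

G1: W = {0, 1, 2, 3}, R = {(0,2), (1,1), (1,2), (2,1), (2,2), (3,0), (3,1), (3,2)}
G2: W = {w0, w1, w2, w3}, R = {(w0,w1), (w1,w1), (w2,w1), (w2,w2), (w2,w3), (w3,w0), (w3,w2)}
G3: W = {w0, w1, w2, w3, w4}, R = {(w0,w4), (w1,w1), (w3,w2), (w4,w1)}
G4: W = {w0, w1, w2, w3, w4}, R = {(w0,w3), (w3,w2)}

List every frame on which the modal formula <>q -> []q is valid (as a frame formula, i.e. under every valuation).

Frame correspondent (Sahlqvist): forall x forall y forall z (Rxy & Rxz -> y = z) — i.e. partial functionality.
G1: fails — 1 sees both 1 and 2.
G2: fails — w2 sees both w1 and w2.
G3: ✓.
G4: ✓.
Valid on: G3, G4.

G3, G4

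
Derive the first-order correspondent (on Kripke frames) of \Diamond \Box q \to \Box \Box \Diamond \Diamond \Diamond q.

This is a Sahlqvist (Geach-type) schema ◇^1□^1q → □^2◇^3q.
First-order correspondent: \forall x \forall y \forall z ((xRy \wedge x R^2 z) \to \exists w (yRw \wedge z R^3 w)).

\forall x \forall y \forall z ((xRy \wedge x R^2 z) \to \exists w (yRw \wedge z R^3 w))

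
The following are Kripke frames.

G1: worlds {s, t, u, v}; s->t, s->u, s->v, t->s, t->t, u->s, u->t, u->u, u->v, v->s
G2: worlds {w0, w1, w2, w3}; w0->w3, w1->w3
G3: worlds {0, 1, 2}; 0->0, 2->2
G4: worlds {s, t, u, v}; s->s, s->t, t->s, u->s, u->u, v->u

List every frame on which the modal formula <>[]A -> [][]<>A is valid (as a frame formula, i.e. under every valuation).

G2, G3, G4

The schema corresponds to a generalized confluence (Geach) condition: forall x forall y forall z ((xRy & x R^2 z) -> exists w (yRw & zRw)).
G1: fails — sRv, sR²s but no w with vRw and sRw.
G2: holds.
G3: holds.
G4: holds.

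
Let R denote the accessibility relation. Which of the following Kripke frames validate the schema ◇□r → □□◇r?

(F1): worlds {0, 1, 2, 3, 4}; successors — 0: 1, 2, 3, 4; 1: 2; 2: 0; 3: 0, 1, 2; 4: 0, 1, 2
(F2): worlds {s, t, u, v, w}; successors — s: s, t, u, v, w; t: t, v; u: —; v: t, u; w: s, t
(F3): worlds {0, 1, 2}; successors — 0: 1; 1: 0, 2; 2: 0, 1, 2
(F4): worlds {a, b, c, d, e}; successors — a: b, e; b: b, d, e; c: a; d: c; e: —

none

Frame correspondent (Sahlqvist): ∀x ∀y ∀z ((xRy ∧ xR²z) → ∃w (yRw ∧ zRw)) — i.e. a generalized confluence (Geach) condition.
(F1): fails — 0R1, 0R²2 but no w with 1Rw and 2Rw.
(F2): fails — sRs, sR²u but no w* with sRw* and uRw*.
(F3): fails — 0R1, 0R²0 but no w with 1Rw and 0Rw.
(F4): fails — aRb, aR²d but no w with bRw and dRw.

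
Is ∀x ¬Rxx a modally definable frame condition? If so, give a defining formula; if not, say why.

No — not modally definable

Any modally definable frame class is closed under surjective bounded morphisms.
The 2-cycle (worlds a,b with a→b→a) is irreflexive, and the map sending every world to a single reflexive point • is a surjective bounded morphism (forth: every edge maps to (•,•); back: every world has a successor). So any modal formula valid on the 2-cycle is also valid on the reflexive point, which is not irreflexive.
So no modal formula (or set of formulas) defines exactly the irreflexive frames.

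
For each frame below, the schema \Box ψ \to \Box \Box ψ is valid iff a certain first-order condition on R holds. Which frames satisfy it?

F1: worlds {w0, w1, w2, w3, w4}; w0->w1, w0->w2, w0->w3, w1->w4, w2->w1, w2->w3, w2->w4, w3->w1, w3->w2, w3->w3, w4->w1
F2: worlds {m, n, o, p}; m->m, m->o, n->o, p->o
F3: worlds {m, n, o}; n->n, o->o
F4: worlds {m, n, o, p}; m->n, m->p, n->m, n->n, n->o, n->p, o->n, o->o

F2, F3

This is the axiom for transitivity; its first-order frame correspondent is \forall x \forall y \forall z (Rxy \wedge Ryz \to Rxz).
F1: fails — Rw3w1 and Rw1w4 but not Rw3w4.
F2: ✓.
F3: ✓.
F4: fails — Ron and Rnm but not Rom.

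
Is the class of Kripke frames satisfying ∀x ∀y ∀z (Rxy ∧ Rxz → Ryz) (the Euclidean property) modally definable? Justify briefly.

This is a Sahlqvist condition; the 5 axiom ◇r → □◇r defines it.

Yes — defined by ◇r → □◇r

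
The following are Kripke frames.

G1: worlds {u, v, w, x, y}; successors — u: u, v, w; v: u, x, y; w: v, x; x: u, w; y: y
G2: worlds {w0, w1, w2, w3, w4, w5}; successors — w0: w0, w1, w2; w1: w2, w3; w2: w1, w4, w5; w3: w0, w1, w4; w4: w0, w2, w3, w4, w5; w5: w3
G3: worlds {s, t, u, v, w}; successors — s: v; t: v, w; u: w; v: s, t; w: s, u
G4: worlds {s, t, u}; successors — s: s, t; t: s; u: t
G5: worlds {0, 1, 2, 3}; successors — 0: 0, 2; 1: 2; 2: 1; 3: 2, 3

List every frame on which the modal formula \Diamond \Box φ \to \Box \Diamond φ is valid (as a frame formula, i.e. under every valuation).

G4

This is the axiom for convergence; its first-order frame correspondent is \forall x \forall y \forall z (Rxy \wedge Rxz \to \exists w (Ryw \wedge Rzw)).
G1: fails — Rvu and Rvy but u and y have no common successor.
G2: fails — Rw0w1 and Rw0w2 but w1 and w2 have no common successor.
G3: fails — Rwu and Rws but u and s have no common successor.
G4: condition met.
G5: fails — R00 and R02 but 0 and 2 have no common successor.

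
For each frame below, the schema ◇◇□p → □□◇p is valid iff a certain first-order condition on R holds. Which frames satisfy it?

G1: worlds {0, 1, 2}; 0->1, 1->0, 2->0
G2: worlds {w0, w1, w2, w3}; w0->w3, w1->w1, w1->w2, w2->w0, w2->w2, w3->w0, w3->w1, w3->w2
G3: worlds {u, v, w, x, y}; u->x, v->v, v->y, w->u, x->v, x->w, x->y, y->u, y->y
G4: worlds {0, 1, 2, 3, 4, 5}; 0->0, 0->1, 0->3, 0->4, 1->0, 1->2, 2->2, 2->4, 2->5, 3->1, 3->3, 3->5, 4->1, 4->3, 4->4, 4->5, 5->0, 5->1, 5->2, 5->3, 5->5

G1

The schema corresponds to a generalized confluence (Geach) condition: ∀x ∀y ∀z ((xR²y ∧ xR²z) → ∃w (yRw ∧ zRw)).
G1: satisfies the condition.
G2: fails — w0R²w0, w0R²w1 but no w with w0Rw and w1Rw.
G3: fails — uR²v, uR²w but no t with vRt and wRt.
G4: fails — 0R²1, 0R²3 but no w with 1Rw and 3Rw.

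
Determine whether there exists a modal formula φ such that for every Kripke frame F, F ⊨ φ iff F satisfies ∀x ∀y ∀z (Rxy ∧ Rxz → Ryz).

This is a Sahlqvist condition; the 5 axiom ◇p → □◇p defines it.

Yes — defined by ◇p → □◇p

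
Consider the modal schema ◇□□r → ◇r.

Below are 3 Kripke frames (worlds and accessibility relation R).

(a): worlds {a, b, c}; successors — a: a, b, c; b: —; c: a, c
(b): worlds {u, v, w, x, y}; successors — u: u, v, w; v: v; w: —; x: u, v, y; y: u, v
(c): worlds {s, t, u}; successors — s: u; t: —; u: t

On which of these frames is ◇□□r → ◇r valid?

This is the axiom for a generalized confluence (Geach) condition; its first-order frame correspondent is ∀x ∀y (xRy → ∃w (yR²w ∧ xRw)).
(a): fails — aRb but no w with bR²w and aRw.
(b): fails — uRw but no t with wR²t and uRt.
(c): fails — sRu but no w with uR²w and sRw.
Valid on no frame.

none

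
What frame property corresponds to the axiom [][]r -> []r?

density: forall x forall y (Rxy -> exists z (Rxz & Rzy))

Suppose □□r→□r is valid. Take Rxy and set V(r)={w : xR²w}. Then □□r at x, so □r at x, so r at y, i.e. ∃z(Rxz∧Rzy).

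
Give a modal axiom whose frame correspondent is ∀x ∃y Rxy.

This is seriality; the standard corresponding axiom is D: □p → ◇p.
Suppose □p→◇p is valid. At any x set V(p)=W. Then □p at x, so ◇p at x, so x has a successor.

□p → ◇p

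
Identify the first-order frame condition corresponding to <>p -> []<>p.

The Euclidean property

This is the 5 axiom.
Its frame correspondent is the Euclidean property — forall x forall y forall z (Rxy & Rxz -> Ryz).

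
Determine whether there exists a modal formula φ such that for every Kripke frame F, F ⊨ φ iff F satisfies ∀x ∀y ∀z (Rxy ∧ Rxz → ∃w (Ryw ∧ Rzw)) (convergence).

Yes: it is convergence, defined by the .2 schema ◇□r → □◇r.

Yes — defined by ◇□r → □◇r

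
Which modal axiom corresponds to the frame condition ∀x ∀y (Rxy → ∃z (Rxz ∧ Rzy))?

This is density; the standard corresponding axiom is C4: □□r → □r.

□□r → □r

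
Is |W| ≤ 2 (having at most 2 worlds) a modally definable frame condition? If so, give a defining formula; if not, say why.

Not modally definable

If a class were modally definable it would be closed under disjoint unions (Goldblatt–Thomason).
Any modal formula valid on each of 3 disjoint one-world frames is valid on their disjoint union (validity is preserved under disjoint unions). Each one-world frame has |W|=1≤2, but the union has |W|=3.
Hence having at most 2 worlds is not modally definable.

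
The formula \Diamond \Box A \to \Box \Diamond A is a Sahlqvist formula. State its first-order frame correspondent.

Convergence

This is the .2 axiom.
Its frame correspondent is convergence — \forall x \forall y \forall z (Rxy \wedge Rxz \to \exists w (Ryw \wedge Rzw)).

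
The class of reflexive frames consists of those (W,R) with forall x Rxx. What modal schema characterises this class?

The condition is reflexivity. The T schema □s → s defines it.
Suppose □s→s is valid. At any x set V(s)={w : Rxw}. Then □s holds at x, so s holds at x, i.e. Rxx.

□s → s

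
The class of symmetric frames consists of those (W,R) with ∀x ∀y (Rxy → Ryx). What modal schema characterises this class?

A defining formula is r → □◇r (the B axiom).
Suppose r→□◇r is valid. Take Rxy and set V(r)={x}. Then r at x, so □◇r at x, so ◇r at y, so some z with Ryz has r; z=x, i.e. Ryx.

r → □◇r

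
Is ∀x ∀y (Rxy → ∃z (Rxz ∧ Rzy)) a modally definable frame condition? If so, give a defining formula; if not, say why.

The condition is density. A defining modal formula is □□q → □q.
Suppose □□q→□q is valid. Take Rxy and set V(q)={w : xR²w}. Then □□q at x, so □q at x, so q at y, i.e. ∃z(Rxz∧Rzy).

Yes, by □□q → □q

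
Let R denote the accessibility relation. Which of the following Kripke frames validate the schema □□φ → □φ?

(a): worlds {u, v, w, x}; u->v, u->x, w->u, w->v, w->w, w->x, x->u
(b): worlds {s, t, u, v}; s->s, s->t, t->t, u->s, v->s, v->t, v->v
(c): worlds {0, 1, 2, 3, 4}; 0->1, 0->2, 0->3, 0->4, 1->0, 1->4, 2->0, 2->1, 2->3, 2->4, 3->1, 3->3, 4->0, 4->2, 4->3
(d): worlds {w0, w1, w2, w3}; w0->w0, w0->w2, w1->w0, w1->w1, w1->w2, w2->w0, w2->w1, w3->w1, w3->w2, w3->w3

(b), (c), (d)

Frame correspondent (Sahlqvist): ∀x ∀y (Rxy → ∃z (Rxz ∧ Rzy)) — i.e. density.
(a): fails — Ruv but no z with Ruz and Rzv.
(b): ✓.
(c): ✓.
(d): ✓.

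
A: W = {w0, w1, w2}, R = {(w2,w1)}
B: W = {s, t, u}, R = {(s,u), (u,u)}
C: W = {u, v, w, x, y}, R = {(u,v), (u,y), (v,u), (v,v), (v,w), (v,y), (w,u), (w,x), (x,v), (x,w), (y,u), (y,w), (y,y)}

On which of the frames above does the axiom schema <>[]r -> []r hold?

B

The schema corresponds to the Euclidean property: forall x forall y forall z (Rxy & Rxz -> Ryz).
A: fails — Rw2w1 and Rw2w1 but not Rw1w1.
B: ✓.
C: fails — Ruy and Ruv but not Ryv.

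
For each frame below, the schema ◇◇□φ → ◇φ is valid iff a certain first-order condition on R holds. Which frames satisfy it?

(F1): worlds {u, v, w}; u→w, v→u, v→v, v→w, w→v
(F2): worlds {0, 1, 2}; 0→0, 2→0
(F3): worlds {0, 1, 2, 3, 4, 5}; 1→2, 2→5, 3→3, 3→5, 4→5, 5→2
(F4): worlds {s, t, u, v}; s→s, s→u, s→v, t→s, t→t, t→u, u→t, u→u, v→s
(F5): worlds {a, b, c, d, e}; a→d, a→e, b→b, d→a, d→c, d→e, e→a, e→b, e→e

The schema corresponds to a generalized confluence (Geach) condition: ∀x ∀y (xR²y → ∃w (yRw ∧ xRw)).
(F1): fails — wR²u but no t with uRt and wRt.
(F2): satisfies the condition.
(F3): fails — 3R²5 but no w with 5Rw and 3Rw.
(F4): fails — vR²u but no w with uRw and vRw.
(F5): fails — aR²b but no w with bRw and aRw.
Valid on: (F2).

(F2)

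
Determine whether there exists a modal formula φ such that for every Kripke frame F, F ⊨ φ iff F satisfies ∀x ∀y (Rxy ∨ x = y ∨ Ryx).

No

If a class were modally definable it would be closed under disjoint unions (Goldblatt–Thomason).
Take 2 disjoint single-world reflexive frames: each is trivially connected, but their disjoint union has 2 worlds with no edge between distinct components, so it is not connected.
So the class is not modally definable.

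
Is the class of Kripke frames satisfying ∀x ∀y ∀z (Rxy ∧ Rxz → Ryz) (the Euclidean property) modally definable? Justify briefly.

The condition is the Euclidean property. A defining modal formula is ◇r → □◇r.
Suppose ◇r→□◇r is valid. Take Rxy, Rxz and set V(r)={y}. Then ◇r at x, so □◇r at x, so ◇r at z, so some w with Rzw has r; w=y, i.e. Rzy. By symmetry of the argument, Ryz.

Definable; ◇r → □◇r defines it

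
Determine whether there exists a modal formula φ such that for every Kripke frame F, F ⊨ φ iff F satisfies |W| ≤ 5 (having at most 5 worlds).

No — not modally definable

Any modally definable frame class is closed under disjoint unions.
Any modal formula valid on each of 6 disjoint one-world frames is valid on their disjoint union (validity is preserved under disjoint unions). Each one-world frame has |W|=1≤5, but the union has |W|=6.
Hence having at most 5 worlds is not modally definable.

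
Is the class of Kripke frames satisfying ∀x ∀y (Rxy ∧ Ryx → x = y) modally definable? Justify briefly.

No

If a class were modally definable it would be closed under surjective bounded morphisms (Goldblatt–Thomason).
The 8-cycle (worlds s,t,u,v,w,x,y,z with s→t→u→v→w→x→y→z→s) is antisymmetric. Sending even-indexed worlds to s and odd-indexed worlds to t is a surjective bounded morphism onto the two-world frame with s↔t, which is not antisymmetric.
So the class is not modally definable.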